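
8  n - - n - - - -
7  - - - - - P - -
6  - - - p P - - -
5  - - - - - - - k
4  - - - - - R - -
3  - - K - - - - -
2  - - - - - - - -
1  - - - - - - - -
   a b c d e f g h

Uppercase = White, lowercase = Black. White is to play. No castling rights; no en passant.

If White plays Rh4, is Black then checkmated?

no

After Rh4: black king on h5; in check: yes, from the white rook on h4.
Black has 3 legal replies: Kg6, Kg5, Kxh4.
In check but a legal move exists → not checkmate.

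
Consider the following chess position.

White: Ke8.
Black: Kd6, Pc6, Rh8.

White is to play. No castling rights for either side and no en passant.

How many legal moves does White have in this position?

1

White to move; king on e8.
In check: yes, from the black rook on h8.
Legal moves: Kf7.
Count: 1.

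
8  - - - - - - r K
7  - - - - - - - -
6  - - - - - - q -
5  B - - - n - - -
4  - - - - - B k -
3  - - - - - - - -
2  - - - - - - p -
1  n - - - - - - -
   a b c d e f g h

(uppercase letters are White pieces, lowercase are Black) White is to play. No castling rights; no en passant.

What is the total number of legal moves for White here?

White to move; king on h8.
In check: yes, from the black rook on g8.
Legal moves: none.
Count: 0.

0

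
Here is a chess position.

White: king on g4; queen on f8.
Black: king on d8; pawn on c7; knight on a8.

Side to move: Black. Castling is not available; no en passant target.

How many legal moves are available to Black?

Black to move; king on d8.
In check: yes, from the white queen on f8.
Legal moves: Kd7.
Count: 1.

1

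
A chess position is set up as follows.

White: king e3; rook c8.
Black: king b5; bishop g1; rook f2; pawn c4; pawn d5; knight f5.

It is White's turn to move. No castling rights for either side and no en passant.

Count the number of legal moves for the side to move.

White to move; king on e3.
In check: yes, from the black knight on f5.
Legal moves: none.
Count: 0.

0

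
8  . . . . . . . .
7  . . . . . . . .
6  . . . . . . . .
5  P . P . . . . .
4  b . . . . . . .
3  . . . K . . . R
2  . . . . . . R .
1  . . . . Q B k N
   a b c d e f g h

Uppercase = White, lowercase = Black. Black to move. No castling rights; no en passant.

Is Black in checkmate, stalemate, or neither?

Black to move; black king on g1.
In check: yes, from the white rook on g2.
King squares — f1: attacked by Qe1; h1: attacked by Rh3; f2: attacked by Qe1; g2: attacked by Bf1; h2: attacked by Rg2.
Legal moves for Black: none.
In check with no legal moves → checkmate.

checkmate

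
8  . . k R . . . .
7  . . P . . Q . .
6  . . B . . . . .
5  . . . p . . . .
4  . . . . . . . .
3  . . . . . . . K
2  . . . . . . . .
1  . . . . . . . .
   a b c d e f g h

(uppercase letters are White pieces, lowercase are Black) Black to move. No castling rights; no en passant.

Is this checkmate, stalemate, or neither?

checkmate

Black to move; black king on c8.
In check: yes, from the white rook on d8.
King squares — b7: attacked by Bc6; c7: attacked by Qf7; d7: attacked by Bc6; b8: attacked by Pc7; d8: attacked by Pc7.
Legal moves for Black: none.
In check with no legal moves → checkmate.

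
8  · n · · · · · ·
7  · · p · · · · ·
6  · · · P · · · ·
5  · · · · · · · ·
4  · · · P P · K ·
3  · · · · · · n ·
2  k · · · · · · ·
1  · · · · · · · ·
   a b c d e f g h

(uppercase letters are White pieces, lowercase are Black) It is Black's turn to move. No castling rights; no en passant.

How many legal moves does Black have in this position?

17

Black to move; king on a2.
In check: no.
Legal moves: Nd7, Nc6, Na6, Nh5, Nf5, Nxe4, Ne2, Nh1, Nf1, Kb3, Ka3, Kb2, Kb1, Ka1, cxd6, c6, c5.
Count: 17.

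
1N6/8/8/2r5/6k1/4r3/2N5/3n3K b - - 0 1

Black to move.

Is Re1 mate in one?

no

After Re1: white king on h1; in check: yes, from the black rook on e1.
White has 3 legal replies: Kh2, Kg2, Nxe1.
In check but a legal move exists → not checkmate.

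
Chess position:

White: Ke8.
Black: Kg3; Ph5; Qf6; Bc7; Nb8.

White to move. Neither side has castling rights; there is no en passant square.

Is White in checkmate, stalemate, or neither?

White to move; white king on e8.
In check: no.
King squares — d7: attacked by Nb8; e7: attacked by Qf6; f7: attacked by Qf6; d8: attacked by Qf6; f8: attacked by Qf6.
Legal moves for White: none.
Not in check and no legal moves → stalemate.

stalemate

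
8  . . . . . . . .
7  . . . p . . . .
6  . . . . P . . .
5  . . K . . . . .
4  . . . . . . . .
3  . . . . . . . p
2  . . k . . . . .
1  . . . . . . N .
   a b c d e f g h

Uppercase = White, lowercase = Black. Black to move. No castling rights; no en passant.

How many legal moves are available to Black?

12

Black to move; king on c2.
In check: no.
Legal moves: Kd3, Kc3, Kb3, Kd2, Kb2, Kd1, Kc1, Kb1, dxe6, d6+, h2, d5.
Count: 12.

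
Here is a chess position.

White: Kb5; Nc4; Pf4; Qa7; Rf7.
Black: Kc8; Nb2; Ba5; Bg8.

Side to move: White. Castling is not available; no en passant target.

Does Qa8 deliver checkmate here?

After Qa8: black king on c8; in check: yes, from the white queen on a8.
King squares — b7: attacked by Rf7; c7: attacked by Rf7; d7: attacked by Rf7; b8: attacked by Qa8; d8: attacked by Qa8.
Black has no legal moves → checkmate.

yes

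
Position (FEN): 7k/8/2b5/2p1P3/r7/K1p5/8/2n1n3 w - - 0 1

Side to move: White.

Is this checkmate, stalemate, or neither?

checkmate

White to move; white king on a3.
In check: yes, from the black rook on a4.
King squares — a2: attacked by Nc1; b2: attacked by Pc3; b3: attacked by Nc1; a4: attacked by Bc6; b4: attacked by Ra4.
Legal moves for White: none.
In check with no legal moves → checkmate.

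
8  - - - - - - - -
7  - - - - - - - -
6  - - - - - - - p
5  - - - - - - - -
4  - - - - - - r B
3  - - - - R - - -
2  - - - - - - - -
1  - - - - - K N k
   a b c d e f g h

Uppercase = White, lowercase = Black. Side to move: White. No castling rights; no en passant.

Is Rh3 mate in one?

yes

After Rh3: black king on h1; in check: yes, from the white rook on h3.
King squares — g1: attacked by Kf1; g2: attacked by Kf1; h2: attacked by Rh3.
Black has no legal moves → checkmate.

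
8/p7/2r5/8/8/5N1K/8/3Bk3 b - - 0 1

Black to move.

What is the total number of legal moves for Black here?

Black to move; king on e1.
In check: yes, from the white knight on f3.
Legal moves: Kf2, Kf1, Kxd1.
Count: 3.

3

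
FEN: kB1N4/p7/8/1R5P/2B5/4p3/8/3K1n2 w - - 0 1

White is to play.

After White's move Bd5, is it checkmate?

After Bd5: black king on a8; in check: yes, from the white bishop on d5.
King squares — a7: own pawn; b7: attacked by Rb5; b8: attacked by Rb5.
Black has no legal moves → checkmate.

yes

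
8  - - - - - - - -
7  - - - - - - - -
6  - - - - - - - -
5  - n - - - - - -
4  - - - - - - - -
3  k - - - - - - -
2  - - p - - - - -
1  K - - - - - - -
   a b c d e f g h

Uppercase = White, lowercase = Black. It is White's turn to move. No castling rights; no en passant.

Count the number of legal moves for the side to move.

White to move; king on a1.
In check: no.
Legal moves: none.
Count: 0.

0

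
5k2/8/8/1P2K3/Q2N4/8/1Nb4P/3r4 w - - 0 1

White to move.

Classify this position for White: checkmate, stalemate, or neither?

neither

White to move; white king on e5.
In check: no.
Legal moves for White include: Kf6, Ke6, Kd6, Kd5, Kf4, Ne6+, Nc6, Nf5, Nf3, Nb3, Ne2, Nxc2, Qa8+, Qa7, Qa6, Qa5, Qc4, Qb4+, ... (list truncated; more exist).
White has legal moves and is not in check → neither.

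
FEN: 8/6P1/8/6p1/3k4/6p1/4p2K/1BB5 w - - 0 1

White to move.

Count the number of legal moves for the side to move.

5

White to move; king on h2.
In check: yes, from the black pawn on g3.
Legal moves: Kh3, Kxg3, Kg2, Kh1, Kg1.
Count: 5.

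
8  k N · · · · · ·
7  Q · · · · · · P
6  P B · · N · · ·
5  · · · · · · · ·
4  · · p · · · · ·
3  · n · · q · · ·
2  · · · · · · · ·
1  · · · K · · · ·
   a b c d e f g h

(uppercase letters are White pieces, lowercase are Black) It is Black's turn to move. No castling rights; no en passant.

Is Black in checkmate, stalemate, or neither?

checkmate

Black to move; black king on a8.
In check: yes, from the white queen on a7.
King squares — a7: attacked by Bb6; b7: attacked by Pa6; b8: attacked by Qa7.
Legal moves for Black: none.
In check with no legal moves → checkmate.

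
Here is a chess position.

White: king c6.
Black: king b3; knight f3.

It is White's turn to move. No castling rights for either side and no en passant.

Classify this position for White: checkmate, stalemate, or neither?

White to move; white king on c6.
In check: no.
Legal moves for White: Kd7, Kc7, Kb7, Kd6, Kb6, Kd5, Kc5, Kb5.
White has 8 legal moves and is not in check → neither.

neither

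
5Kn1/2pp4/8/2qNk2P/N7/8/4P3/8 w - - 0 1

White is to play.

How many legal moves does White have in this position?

White to move; king on f8.
In check: yes, from the black queen on c5.
Legal moves: Kxg8, Ke8, Kg7, Kf7, Ne7, Nxc5.
Count: 6.

6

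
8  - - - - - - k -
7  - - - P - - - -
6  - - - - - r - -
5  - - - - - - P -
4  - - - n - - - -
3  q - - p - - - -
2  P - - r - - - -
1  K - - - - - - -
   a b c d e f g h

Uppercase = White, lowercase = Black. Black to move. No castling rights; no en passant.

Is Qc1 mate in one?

yes

After Qc1: white king on a1; in check: yes, from the black queen on c1.
King squares — b1: attacked by Qc1; a2: own pawn; b2: attacked by Qc1.
White has no legal moves → checkmate.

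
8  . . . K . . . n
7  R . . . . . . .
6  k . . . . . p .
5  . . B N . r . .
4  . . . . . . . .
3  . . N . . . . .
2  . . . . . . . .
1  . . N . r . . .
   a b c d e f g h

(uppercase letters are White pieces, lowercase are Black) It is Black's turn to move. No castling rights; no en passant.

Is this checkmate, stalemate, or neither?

checkmate

Black to move; black king on a6.
In check: yes, from the white rook on a7.
King squares — a5: attacked by Ra7; b5: attacked by Nc3; b6: attacked by Bc5; a7: attacked by Bc5; b7: attacked by Ra7.
Legal moves for Black: none.
In check with no legal moves → checkmate.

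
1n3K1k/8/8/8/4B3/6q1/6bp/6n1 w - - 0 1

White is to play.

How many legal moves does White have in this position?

White to move; king on f8.
In check: no.
Legal moves: Ke8, Kf7, Ke7, Ba8, Bh7, Bb7, Bg6, Bc6, Bf5, Bd5, Bf3, Bd3, Bxg2, Bc2, Bb1.
Count: 15.

15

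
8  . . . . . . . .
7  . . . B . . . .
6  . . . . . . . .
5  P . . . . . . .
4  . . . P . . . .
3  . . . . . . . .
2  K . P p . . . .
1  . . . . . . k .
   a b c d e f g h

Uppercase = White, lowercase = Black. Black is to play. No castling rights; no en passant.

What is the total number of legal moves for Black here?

9

Black to move; king on g1.
In check: no.
Legal moves: Kh2, Kg2, Kf2, Kh1, Kf1, d1=Q, d1=R, d1=B, d1=N.
Count: 9.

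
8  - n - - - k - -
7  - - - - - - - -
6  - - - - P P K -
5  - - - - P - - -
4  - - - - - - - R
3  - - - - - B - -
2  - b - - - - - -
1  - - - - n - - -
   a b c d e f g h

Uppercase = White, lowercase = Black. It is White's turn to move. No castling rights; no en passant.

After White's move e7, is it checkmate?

no

After e7: black king on f8; in check: yes, from the white pawn on e7.
Black has 2 legal replies: Kg8, Ke8.
In check but a legal move exists → not checkmate.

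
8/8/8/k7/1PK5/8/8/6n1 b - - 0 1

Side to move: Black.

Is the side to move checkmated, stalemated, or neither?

Black to move; black king on a5.
In check: yes, from the white pawn on b4.
Legal moves for Black: Kb6, Ka6, Ka4.
Black is in check but has 3 legal moves → neither.

neither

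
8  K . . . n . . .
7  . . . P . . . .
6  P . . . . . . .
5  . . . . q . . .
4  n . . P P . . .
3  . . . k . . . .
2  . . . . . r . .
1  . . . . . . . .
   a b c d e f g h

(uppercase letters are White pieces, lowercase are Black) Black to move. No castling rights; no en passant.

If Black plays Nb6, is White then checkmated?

no

After Nb6: white king on a8; in check: yes, from the black knight on b6.
White has 2 legal replies: Kb7, Ka7.
In check but a legal move exists → not checkmate.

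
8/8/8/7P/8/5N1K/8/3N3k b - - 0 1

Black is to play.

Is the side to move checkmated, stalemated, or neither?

stalemate

Black to move; black king on h1.
In check: no.
King squares — g1: attacked by Nf3; g2: attacked by Kh3; h2: attacked by Nf3.
Legal moves for Black: none.
Not in check and no legal moves → stalemate.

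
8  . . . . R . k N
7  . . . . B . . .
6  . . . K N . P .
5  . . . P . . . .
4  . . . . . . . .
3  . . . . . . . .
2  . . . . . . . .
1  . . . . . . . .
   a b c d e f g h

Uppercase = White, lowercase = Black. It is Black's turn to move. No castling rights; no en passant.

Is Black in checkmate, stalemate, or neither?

checkmate

Black to move; black king on g8.
In check: yes, from the white rook on e8.
King squares — f7: attacked by Pg6; g7: attacked by Ne6; h7: attacked by Pg6; f8: attacked by Ne6; h8: attacked by Re8.
Legal moves for Black: none.
In check with no legal moves → checkmate.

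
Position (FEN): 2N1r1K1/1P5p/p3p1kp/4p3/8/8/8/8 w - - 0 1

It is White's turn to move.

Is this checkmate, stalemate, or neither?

checkmate

White to move; white king on g8.
In check: yes, from the black rook on e8.
King squares — f7: attacked by Kg6; g7: attacked by Kg6; h7: attacked by Kg6; f8: attacked by Re8; h8: attacked by Re8.
Legal moves for White: none.
In check with no legal moves → checkmate.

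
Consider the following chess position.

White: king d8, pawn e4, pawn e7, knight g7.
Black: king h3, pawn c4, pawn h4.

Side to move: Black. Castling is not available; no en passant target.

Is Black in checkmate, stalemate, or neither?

Black to move; black king on h3.
In check: no.
Legal moves for Black: Kg4, Kg3, Kh2, Kg2, c3.
Black has 5 legal moves and is not in check → neither.

neither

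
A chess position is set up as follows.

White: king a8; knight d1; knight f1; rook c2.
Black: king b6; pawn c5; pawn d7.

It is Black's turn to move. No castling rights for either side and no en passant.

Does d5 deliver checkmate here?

no

After d5: white king on a8; in check: no.
White is not in check, so this cannot be checkmate.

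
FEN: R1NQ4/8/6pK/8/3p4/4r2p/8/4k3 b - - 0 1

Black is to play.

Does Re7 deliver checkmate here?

After Re7: white king on h6; in check: no.
White is not in check, so this cannot be checkmate.

no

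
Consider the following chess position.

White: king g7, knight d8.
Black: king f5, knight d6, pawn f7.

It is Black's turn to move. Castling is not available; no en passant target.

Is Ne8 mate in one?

After Ne8: white king on g7; in check: yes, from the black knight on e8.
White has 6 legal replies: Kh8, Kg8, Kf8, Kh7, Kxf7, Kh6.
In check but a legal move exists → not checkmate.

no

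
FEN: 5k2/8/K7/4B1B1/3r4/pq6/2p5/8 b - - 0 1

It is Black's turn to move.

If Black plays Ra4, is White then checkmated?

yes

After Ra4: white king on a6; in check: yes, from the black rook on a4.
King squares — a5: attacked by Ra4; b5: attacked by Qb3; b6: attacked by Qb3; a7: attacked by Ra4; b7: attacked by Qb3.
White has no legal moves → checkmate.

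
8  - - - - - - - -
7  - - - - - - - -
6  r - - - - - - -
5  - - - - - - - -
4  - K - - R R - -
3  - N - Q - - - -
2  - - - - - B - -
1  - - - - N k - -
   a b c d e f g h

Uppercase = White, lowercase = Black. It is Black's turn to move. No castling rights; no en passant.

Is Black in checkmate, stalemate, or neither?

checkmate

Black to move; black king on f1.
In check: yes, from the white queen on d3.
King squares — e1: attacked by Bf2; g1: attacked by Bf2; e2: attacked by Qd3; f2: attacked by Rf4; g2: attacked by Ne1.
Legal moves for Black: none.
In check with no legal moves → checkmate.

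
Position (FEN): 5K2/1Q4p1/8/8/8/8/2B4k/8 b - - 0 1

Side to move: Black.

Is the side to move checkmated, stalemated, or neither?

neither

Black to move; black king on h2.
In check: no.
Legal moves for Black: Kh3, Kg3, Kg1, g6, g5.
Black has 5 legal moves and is not in check → neither.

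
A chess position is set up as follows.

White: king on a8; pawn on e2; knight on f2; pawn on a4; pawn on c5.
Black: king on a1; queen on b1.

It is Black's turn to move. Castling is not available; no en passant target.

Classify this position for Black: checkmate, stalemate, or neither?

neither

Black to move; black king on a1.
In check: no.
Legal moves for Black include: Qb8+, Qh7, Qb7+, Qg6, Qb6, Qf5, Qb5, Qe4+, Qb4, Qd3, Qb3, Qc2, Qb2, Qa2, Qh1+, Qg1, Qf1, Qe1, ... (list truncated; more exist).
Black has legal moves and is not in check → neither.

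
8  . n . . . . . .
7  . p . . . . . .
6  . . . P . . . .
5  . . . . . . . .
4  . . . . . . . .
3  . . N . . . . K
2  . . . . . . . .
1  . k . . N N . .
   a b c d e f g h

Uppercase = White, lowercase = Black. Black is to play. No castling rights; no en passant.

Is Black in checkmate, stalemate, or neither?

neither

Black to move; black king on b1.
In check: yes, from the white knight on c3.
King squares — a1: available; c1: available; a2: attacked by Nc3; b2: available; c2: attacked by Ne1.
Legal moves for Black: Kb2, Kc1, Ka1.
Black is in check but has 3 legal moves → neither.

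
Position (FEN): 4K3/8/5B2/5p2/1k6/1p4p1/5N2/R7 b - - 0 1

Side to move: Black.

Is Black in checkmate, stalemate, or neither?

Black to move; black king on b4.
In check: no.
Legal moves for Black: Kc5, Kb5, Kc4, gxf2, f4, g2, b2.
Black has 7 legal moves and is not in check → neither.

neither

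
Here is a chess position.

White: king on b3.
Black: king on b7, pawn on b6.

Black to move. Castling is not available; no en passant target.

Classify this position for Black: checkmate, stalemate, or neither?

Black to move; black king on b7.
In check: no.
Legal moves for Black: Kc8, Kb8, Ka8, Kc7, Ka7, Kc6, Ka6, b5.
Black has 8 legal moves and is not in check → neither.

neither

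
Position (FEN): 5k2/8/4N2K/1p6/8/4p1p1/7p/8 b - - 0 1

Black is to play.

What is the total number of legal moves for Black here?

4

Black to move; king on f8.
In check: yes, from the white knight on e6.
Legal moves: Kg8, Ke8, Kf7, Ke7.
Count: 4.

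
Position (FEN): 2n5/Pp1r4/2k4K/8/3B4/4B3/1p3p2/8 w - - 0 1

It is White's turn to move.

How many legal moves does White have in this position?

20

White to move; king on h6.
In check: no.
Legal moves: Kg6, Kh5, Kg5, Bh8, Bg7, Bf6, Bb6, Be5, Bc5, Bc3, Bxb2, Bg5, Bf4, Bxf2, Bd2, Bc1, a8=Q, a8=R, a8=B, a8=N.
Count: 20.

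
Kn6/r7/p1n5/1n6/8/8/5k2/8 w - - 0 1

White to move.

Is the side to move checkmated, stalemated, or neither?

checkmate

White to move; white king on a8.
In check: yes, from the black rook on a7.
King squares — a7: attacked by Nb5; b7: attacked by Ra7; b8: attacked by Nc6.
Legal moves for White: none.
In check with no legal moves → checkmate.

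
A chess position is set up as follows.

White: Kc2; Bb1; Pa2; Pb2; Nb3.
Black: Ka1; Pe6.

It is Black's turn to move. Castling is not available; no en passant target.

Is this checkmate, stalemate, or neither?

Black to move; black king on a1.
In check: yes, from the white knight on b3.
King squares — b1: attacked by Kc2; a2: attacked by Bb1; b2: attacked by Kc2.
Legal moves for Black: none.
In check with no legal moves → checkmate.

checkmate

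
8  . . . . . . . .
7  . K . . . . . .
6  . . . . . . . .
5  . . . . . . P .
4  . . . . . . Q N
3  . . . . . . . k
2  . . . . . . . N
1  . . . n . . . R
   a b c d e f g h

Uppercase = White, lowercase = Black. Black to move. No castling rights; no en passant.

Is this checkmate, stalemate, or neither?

Black to move; black king on h3.
In check: yes, from the white queen on g4.
King squares — g2: attacked by Qg4; h2: attacked by Rh1; g3: attacked by Qg4; g4: attacked by Nh2; h4: attacked by Qg4.
Legal moves for Black: none.
In check with no legal moves → checkmate.

checkmate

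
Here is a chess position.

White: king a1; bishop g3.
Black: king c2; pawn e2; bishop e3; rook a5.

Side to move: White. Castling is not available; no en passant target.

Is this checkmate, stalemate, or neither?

checkmate

White to move; white king on a1.
In check: yes, from the black rook on a5.
King squares — b1: attacked by Kc2; a2: attacked by Ra5; b2: attacked by Kc2.
Legal moves for White: none.
In check with no legal moves → checkmate.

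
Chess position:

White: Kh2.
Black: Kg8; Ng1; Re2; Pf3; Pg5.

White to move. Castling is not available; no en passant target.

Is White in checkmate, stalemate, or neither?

White to move; white king on h2.
In check: yes, from the black rook on e2.
King squares — g1: available; h1: available; g2: attacked by Re2; g3: available; h3: attacked by Ng1.
Legal moves for White: Kg3, Kh1, Kxg1.
White is in check but has 3 legal moves → neither.

neither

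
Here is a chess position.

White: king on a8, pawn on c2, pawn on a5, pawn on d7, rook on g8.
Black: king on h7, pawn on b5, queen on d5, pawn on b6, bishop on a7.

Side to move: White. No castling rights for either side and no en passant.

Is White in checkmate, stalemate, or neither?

neither

White to move; white king on a8.
In check: yes, from the black queen on d5.
Legal moves for White: Kxa7.
White is in check but has 1 legal move → neither.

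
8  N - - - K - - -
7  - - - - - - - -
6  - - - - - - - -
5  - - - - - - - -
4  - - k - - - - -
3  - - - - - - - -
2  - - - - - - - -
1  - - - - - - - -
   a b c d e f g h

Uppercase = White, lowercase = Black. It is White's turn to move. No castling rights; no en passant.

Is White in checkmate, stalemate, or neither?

White to move; white king on e8.
In check: no.
Legal moves for White: Kf8, Kd8, Kf7, Ke7, Kd7, Nc7, Nb6+.
White has 7 legal moves and is not in check → neither.

neither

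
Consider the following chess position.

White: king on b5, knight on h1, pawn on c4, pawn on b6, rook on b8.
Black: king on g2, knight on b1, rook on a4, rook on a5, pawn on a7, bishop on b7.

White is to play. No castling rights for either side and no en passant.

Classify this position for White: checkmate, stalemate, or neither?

checkmate

White to move; white king on b5.
In check: yes, from the black rook on a5.
King squares — a4: attacked by Ra5; b4: attacked by Ra4; c4: own pawn; a5: attacked by Ra4; c5: attacked by Ra5; a6: attacked by Ra5; b6: own pawn; c6: attacked by Bb7.
Legal moves for White: none.
In check with no legal moves → checkmate.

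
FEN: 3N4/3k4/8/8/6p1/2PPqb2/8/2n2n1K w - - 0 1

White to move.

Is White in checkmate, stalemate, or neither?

White to move; white king on h1.
In check: yes, from the black bishop on f3.
King squares — g1: attacked by Qe3; g2: attacked by Bf3; h2: attacked by Nf1.
Legal moves for White: none.
In check with no legal moves → checkmate.

checkmate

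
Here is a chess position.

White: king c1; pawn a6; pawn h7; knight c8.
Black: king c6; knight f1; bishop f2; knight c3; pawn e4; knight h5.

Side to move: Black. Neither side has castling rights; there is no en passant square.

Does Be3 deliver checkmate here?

no

After Be3: white king on c1; in check: yes, from the black bishop on e3.
White has 2 legal replies: Kc2, Kb2.
In check but a legal move exists → not checkmate.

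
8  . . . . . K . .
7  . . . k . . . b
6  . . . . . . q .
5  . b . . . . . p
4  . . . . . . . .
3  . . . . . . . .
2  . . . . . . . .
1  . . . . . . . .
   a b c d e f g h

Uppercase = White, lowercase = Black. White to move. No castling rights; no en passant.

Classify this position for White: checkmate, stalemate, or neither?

White to move; white king on f8.
In check: no.
King squares — e7: attacked by Kd7; f7: attacked by Qg6; g7: attacked by Qg6; e8: attacked by Qg6; g8: attacked by Qg6.
Legal moves for White: none.
Not in check and no legal moves → stalemate.

stalemate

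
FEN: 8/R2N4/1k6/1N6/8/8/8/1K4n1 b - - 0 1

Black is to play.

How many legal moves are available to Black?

2

Black to move; king on b6.
In check: yes, from the white knight on d7.
Legal moves: Kc6, Kxb5.
Count: 2.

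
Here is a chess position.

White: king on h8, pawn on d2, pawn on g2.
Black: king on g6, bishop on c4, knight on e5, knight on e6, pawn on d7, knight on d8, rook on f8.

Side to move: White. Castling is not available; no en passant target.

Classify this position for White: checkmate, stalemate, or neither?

White to move; white king on h8.
In check: yes, from the black rook on f8.
King squares — g7: attacked by Ne6; h7: attacked by Kg6; g8: attacked by Rf8.
Legal moves for White: none.
In check with no legal moves → checkmate.

checkmate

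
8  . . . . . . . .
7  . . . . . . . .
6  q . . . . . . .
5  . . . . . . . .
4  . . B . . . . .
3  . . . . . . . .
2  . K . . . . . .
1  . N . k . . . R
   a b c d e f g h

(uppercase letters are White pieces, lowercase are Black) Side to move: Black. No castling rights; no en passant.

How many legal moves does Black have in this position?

Black to move; king on d1.
In check: yes, from the white rook on h1.
Legal moves: none.
Count: 0.

0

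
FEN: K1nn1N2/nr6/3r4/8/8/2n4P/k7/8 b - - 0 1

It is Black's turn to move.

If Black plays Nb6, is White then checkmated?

yes

After Nb6: white king on a8; in check: yes, from the black knight on b6.
King squares — a7: attacked by Rb7; b7: attacked by Nd8; b8: attacked by Rb7.
White has no legal moves → checkmate.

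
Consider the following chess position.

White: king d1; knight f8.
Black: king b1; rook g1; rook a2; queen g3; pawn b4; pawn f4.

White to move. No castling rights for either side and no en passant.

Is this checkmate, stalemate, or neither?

White to move; white king on d1.
In check: yes, from the black rook on g1.
King squares — c1: attacked by Kb1; e1: attacked by Rg1; c2: attacked by Kb1; d2: attacked by Ra2; e2: attacked by Ra2.
Legal moves for White: none.
In check with no legal moves → checkmate.

checkmate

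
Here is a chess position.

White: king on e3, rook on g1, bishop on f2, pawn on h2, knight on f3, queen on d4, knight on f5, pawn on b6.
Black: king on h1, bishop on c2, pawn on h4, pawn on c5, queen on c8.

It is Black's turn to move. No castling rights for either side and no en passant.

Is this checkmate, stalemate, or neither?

Black to move; black king on h1.
In check: yes, from the white rook on g1.
King squares — g1: attacked by Bf2; g2: attacked by Rg1; h2: attacked by Nf3.
Legal moves for Black: none.
In check with no legal moves → checkmate.

checkmate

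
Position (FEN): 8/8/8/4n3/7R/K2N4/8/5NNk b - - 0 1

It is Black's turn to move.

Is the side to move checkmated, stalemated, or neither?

Black to move; black king on h1.
In check: yes, from the white rook on h4.
Legal moves for Black: Kg2, Kxg1.
Black is in check but has 2 legal moves → neither.

neither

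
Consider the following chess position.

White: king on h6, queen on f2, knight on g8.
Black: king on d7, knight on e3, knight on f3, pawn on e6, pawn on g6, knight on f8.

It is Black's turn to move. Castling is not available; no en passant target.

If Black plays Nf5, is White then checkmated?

After Nf5: white king on h6; in check: yes, from the black knight on f5.
King squares — g5: attacked by Nf3; h5: attacked by Pg6; g6: attacked by Nf8; g7: attacked by Nf5; h7: attacked by Nf8.
White has no legal moves → checkmate.

yes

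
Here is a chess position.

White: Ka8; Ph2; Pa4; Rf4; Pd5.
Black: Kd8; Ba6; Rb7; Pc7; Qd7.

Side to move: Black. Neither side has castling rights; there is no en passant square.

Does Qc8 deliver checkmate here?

After Qc8: white king on a8; in check: yes, from the black queen on c8.
King squares — a7: attacked by Rb7; b7: attacked by Ba6; b8: attacked by Rb7.
White has no legal moves → checkmate.

yes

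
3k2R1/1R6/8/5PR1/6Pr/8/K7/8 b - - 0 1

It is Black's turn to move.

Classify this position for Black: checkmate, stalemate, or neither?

checkmate

Black to move; black king on d8.
In check: yes, from the white rook on g8.
King squares — c7: attacked by Rb7; d7: attacked by Rb7; e7: attacked by Rb7; c8: attacked by Rg8; e8: attacked by Rg8.
Legal moves for Black: none.
In check with no legal moves → checkmate.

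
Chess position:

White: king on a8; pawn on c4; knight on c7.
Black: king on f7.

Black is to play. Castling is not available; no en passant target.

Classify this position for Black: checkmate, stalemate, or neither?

Black to move; black king on f7.
In check: no.
Legal moves for Black: Kg8, Kf8, Kg7, Ke7, Kg6, Kf6.
Black has 6 legal moves and is not in check → neither.

neither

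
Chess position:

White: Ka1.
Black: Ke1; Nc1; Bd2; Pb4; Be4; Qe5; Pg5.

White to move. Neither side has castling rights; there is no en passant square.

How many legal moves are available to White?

0

White to move; king on a1.
In check: yes, from the black queen on e5.
Legal moves: none.
Count: 0.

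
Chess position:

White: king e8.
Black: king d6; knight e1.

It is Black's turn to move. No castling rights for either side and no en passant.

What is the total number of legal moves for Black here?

10

Black to move; king on d6.
In check: no.
Legal moves: Kc7, Ke6, Kc6, Ke5, Kd5, Kc5, Nf3, Nd3, Ng2, Nc2.
Count: 10.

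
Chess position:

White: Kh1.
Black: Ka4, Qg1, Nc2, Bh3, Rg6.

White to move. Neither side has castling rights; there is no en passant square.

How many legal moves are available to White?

White to move; king on h1.
In check: yes, from the black queen on g1.
Legal moves: none.
Count: 0.

0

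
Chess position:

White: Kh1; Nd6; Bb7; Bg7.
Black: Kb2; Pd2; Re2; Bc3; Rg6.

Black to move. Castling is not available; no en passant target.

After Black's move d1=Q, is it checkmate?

After d1=Q: white king on h1; in check: yes, from the black queen on d1.
King squares — g1: attacked by Qd1; g2: attacked by Re2; h2: attacked by Re2.
White has no legal moves → checkmate.

yes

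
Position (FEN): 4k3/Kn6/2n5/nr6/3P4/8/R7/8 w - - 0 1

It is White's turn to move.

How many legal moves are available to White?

White to move; king on a7.
In check: yes, from the black knight on c6.
Legal moves: Ka8, Ka6.
Count: 2.

2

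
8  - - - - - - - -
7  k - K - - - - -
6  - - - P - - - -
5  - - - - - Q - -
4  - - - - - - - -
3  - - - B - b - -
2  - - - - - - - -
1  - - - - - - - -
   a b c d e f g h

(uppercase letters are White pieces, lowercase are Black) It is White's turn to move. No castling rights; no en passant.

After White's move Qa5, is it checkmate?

yes

After Qa5: black king on a7; in check: yes, from the white queen on a5.
King squares — a6: attacked by Bd3; b6: attacked by Qa5; b7: attacked by Kc7; a8: attacked by Qa5; b8: attacked by Kc7.
Black has no legal moves → checkmate.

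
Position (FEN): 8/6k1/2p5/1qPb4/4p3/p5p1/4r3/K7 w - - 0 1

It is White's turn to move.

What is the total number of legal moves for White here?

0

White to move; king on a1.
In check: no.
Legal moves: none.
Count: 0.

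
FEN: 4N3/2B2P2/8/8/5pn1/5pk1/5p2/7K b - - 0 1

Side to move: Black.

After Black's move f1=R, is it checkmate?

yes

After f1=R: white king on h1; in check: yes, from the black rook on f1.
King squares — g1: attacked by Rf1; g2: attacked by Pf3; h2: attacked by Kg3.
White has no legal moves → checkmate.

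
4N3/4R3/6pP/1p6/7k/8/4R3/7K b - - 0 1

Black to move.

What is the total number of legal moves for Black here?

7

Black to move; king on h4.
In check: no.
Legal moves: Kh5, Kg5, Kg4, Kh3, Kg3, g5, b4.
Count: 7.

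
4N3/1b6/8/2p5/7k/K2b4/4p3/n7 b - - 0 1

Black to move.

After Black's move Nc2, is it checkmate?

After Nc2: white king on a3; in check: yes, from the black knight on c2.
White has 4 legal replies: Ka4, Kb3, Kb2, Ka2.
In check but a legal move exists → not checkmate.

no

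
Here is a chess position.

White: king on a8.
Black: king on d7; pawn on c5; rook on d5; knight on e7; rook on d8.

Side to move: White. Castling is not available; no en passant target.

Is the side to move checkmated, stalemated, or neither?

neither

White to move; white king on a8.
In check: yes, from the black rook on d8.
King squares — a7: available; b7: available; b8: attacked by Rd8.
Legal moves for White: Kb7, Ka7.
White is in check but has 2 legal moves → neither.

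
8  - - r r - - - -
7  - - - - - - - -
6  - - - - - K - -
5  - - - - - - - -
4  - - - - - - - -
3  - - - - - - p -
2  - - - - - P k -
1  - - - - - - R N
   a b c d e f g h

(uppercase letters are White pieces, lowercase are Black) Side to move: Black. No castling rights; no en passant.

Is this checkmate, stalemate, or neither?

neither

Black to move; black king on g2.
In check: yes, from the white rook on g1.
King squares — f1: attacked by Rg1; g1: available; h1: attacked by Rg1; f2: attacked by Nh1; h2: available; f3: available; g3: own pawn; h3: available.
Legal moves for Black: Kh3, Kf3, Kh2, Kxg1.
Black is in check but has 4 legal moves → neither.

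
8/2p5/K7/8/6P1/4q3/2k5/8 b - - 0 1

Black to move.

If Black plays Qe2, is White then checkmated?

no

After Qe2: white king on a6; in check: yes, from the black queen on e2.
White has 3 legal replies: Kb7, Ka7, Ka5.
In check but a legal move exists → not checkmate.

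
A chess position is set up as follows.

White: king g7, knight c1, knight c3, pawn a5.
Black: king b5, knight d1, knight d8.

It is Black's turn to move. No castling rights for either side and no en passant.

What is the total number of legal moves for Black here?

Black to move; king on b5.
In check: yes, from the white knight on c3.
Legal moves: Kc6, Ka6, Kc5, Kxa5, Kc4, Kb4, Nxc3.
Count: 7.

7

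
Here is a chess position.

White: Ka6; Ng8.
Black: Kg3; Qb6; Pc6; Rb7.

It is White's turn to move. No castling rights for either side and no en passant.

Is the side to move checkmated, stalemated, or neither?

White to move; white king on a6.
In check: yes, from the black queen on b6.
King squares — a5: attacked by Qb6; b5: attacked by Qb6; b6: attacked by Rb7; a7: attacked by Qb6; b7: attacked by Qb6.
Legal moves for White: none.
In check with no legal moves → checkmate.

checkmate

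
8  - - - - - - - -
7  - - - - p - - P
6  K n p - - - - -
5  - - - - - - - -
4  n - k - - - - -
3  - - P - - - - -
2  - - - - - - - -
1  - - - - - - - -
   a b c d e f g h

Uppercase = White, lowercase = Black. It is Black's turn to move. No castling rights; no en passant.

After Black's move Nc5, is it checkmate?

no

After Nc5: white king on a6; in check: yes, from the black knight on c5.
White has 3 legal replies: Ka7, Kxb6, Ka5.
In check but a legal move exists → not checkmate.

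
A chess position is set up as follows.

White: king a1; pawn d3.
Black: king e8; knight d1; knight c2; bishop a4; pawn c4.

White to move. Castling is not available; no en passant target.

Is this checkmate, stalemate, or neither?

White to move; white king on a1.
In check: yes, from the black knight on c2.
King squares — b1: available; a2: available; b2: attacked by Nd1.
Legal moves for White: Ka2, Kb1.
White is in check but has 2 legal moves → neither.

neither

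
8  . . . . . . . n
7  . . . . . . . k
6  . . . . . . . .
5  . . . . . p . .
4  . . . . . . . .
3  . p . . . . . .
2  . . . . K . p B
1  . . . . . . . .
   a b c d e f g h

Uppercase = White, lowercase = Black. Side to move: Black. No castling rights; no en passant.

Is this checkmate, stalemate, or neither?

neither

Black to move; black king on h7.
In check: no.
Legal moves for Black: Nf7, Ng6, Kg8, Kg7, Kh6, Kg6, f4, b2, g1=Q, g1=R, g1=B, g1=N+.
Black has 12 legal moves and is not in check → neither.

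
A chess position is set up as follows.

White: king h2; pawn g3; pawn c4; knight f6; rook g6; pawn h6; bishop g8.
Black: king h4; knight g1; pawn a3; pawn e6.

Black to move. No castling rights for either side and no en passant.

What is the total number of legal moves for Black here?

0

Black to move; king on h4.
In check: yes, from the white pawn on g3.
Legal moves: none.
Count: 0.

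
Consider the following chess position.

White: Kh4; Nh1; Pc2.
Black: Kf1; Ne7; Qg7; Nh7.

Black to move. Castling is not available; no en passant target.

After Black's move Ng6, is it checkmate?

no

After Ng6: white king on h4; in check: yes, from the black knight on g6.
White has 4 legal replies: Kh5, Kg4, Kh3, Kg3.
In check but a legal move exists → not checkmate.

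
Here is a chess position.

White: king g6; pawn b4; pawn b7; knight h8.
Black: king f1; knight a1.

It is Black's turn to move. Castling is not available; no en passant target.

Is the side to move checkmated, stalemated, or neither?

neither

Black to move; black king on f1.
In check: no.
Legal moves for Black: Kg2, Kf2, Ke2, Kg1, Ke1, Nb3, Nc2.
Black has 7 legal moves and is not in check → neither.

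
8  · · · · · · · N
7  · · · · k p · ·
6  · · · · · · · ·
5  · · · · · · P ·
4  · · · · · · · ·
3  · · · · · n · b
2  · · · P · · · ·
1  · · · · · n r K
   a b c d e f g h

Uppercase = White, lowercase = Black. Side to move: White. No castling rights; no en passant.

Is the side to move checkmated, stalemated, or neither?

checkmate

White to move; white king on h1.
In check: yes, from the black rook on g1.
King squares — g1: attacked by Nf3; g2: attacked by Rg1; h2: attacked by Nf1.
Legal moves for White: none.
In check with no legal moves → checkmate.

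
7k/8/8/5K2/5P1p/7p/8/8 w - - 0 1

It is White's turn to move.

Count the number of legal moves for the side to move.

White to move; king on f5.
In check: no.
Legal moves: Kg6, Kf6, Ke6, Kg5, Ke5, Kg4, Ke4.
Count: 7.

7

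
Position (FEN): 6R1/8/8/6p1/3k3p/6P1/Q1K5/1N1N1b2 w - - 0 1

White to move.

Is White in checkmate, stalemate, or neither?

neither

White to move; white king on c2.
In check: no.
Legal moves for White include: Rh8, Rf8, Re8, Rd8+, Rc8, Rb8, Ra8, Rg7, Rg6, Rxg5, Kb3, Kd2, Kb2, Kc1, Qa8, Qf7, Qa7+, Qe6, ... (list truncated; more exist).
White has legal moves and is not in check → neither.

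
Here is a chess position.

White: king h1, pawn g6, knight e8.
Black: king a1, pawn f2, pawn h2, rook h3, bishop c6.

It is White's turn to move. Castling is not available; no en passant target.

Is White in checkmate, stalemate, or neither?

checkmate

White to move; white king on h1.
In check: yes, from the black bishop on c6.
King squares — g1: attacked by Pf2; g2: attacked by Bc6; h2: attacked by Rh3.
Legal moves for White: none.
In check with no legal moves → checkmate.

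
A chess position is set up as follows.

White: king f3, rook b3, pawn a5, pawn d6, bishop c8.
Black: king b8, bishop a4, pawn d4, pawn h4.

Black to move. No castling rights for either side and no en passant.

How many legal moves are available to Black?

5

Black to move; king on b8.
In check: yes, from the white rook on b3.
Legal moves: Kxc8, Ka8, Ka7, Bb5, Bxb3.
Count: 5.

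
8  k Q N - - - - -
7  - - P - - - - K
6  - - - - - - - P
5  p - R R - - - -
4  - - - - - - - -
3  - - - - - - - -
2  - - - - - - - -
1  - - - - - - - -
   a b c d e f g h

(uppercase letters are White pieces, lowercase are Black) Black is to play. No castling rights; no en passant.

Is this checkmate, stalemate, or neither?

Black to move; black king on a8.
In check: yes, from the white queen on b8.
King squares — a7: attacked by Qb8; b7: attacked by Qb8; b8: attacked by Pc7.
Legal moves for Black: none.
In check with no legal moves → checkmate.

checkmate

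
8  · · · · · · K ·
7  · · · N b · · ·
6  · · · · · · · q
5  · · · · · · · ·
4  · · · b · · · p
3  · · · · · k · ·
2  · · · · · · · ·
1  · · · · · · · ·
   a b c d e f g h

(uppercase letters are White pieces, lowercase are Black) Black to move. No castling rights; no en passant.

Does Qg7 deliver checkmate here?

yes

After Qg7: white king on g8; in check: yes, from the black queen on g7.
King squares — f7: attacked by Qg7; g7: attacked by Bd4; h7: attacked by Qg7; f8: attacked by Be7; h8: attacked by Qg7.
White has no legal moves → checkmate.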